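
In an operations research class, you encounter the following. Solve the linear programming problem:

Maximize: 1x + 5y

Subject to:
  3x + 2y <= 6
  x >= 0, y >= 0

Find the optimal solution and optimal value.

The feasible region has vertices at [(0, 0), (2, 0), (0, 3)].
Checking objective 1x + 5y at each vertex:
  (0, 0): 1*0 + 5*0 = 0
  (2, 0): 1*2 + 5*0 = 2
  (0, 3): 1*0 + 5*3 = 15
Maximum is 15 at (0, 3).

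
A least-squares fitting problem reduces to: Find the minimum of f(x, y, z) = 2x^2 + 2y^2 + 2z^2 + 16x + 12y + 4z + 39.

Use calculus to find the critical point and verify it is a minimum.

f(x,y,z) = 2x^2 + 2y^2 + 2z^2 + 16x + 12y + 4z + 39
df/dx = 4x + (16) = 0 => x = -4
df/dy = 4y + (12) = 0 => y = -3
df/dz = 4z + (4) = 0 => z = -1
f(-4,-3,-1) = 2*(-4)^2 + 2*(-3)^2 + 2*(-1)^2 + 16*(-4) + 12*(-3) + 4*(-1) + 39 = -13
Hessian is diagonal with entries 4, 4, 4 > 0, confirmed minimum.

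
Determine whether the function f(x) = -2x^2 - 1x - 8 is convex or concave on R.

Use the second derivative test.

f(x) = -2x^2 - 1x - 8
f'(x) = -4x - 1
f''(x) = -4
Since f''(x) = -4 < 0 for all x, f is concave on R.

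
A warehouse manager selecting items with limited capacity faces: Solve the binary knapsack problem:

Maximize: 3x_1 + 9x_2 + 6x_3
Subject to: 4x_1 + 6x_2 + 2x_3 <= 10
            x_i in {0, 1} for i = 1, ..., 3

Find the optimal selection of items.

Items: item 1 (v=3, w=4), item 2 (v=9, w=6), item 3 (v=6, w=2)
Capacity: 10
Checking all 8 subsets (w = total weight, v = total value):
  {}: w = 0, v = 0
  {1}: w = 4, v = 3
  {2}: w = 6, v = 9
  {3}: w = 2, v = 6
  {1, 2}: w = 10, v = 12
  {1, 3}: w = 6, v = 9
  {2, 3}: w = 8, v = 15
  {1, 2, 3}: w = 12 > 10, infeasible
Best feasible subset: items [2, 3]
Total weight: 8 <= 10, total value: 15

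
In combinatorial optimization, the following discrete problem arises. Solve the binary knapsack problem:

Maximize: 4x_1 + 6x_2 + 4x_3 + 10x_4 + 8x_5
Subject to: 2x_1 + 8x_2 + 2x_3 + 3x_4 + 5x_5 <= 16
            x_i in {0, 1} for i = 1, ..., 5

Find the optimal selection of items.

Items: item 1 (v=4, w=2), item 2 (v=6, w=8), item 3 (v=4, w=2), item 4 (v=10, w=3), item 5 (v=8, w=5)
Capacity: 16
Checking all 32 subsets (w = total weight, v = total value):
  {}: w = 0, v = 0
  {1}: w = 2, v = 4
  {2}: w = 8, v = 6
  {3}: w = 2, v = 4
  {4}: w = 3, v = 10
  {5}: w = 5, v = 8
  {1, 2}: w = 10, v = 10
  {1, 3}: w = 4, v = 8
  {1, 4}: w = 5, v = 14
  {1, 5}: w = 7, v = 12
  {2, 3}: w = 10, v = 10
  {2, 4}: w = 11, v = 16
  {2, 5}: w = 13, v = 14
  {3, 4}: w = 5, v = 14
  {3, 5}: w = 7, v = 12
  {4, 5}: w = 8, v = 18
  {1, 2, 3}: w = 12, v = 14
  {1, 2, 4}: w = 13, v = 20
  {1, 2, 5}: w = 15, v = 18
  {1, 3, 4}: w = 7, v = 18
  {1, 3, 5}: w = 9, v = 16
  {1, 4, 5}: w = 10, v = 22
  {2, 3, 4}: w = 13, v = 20
  {2, 3, 5}: w = 15, v = 18
  {2, 4, 5}: w = 16, v = 24
  {3, 4, 5}: w = 10, v = 22
  {1, 2, 3, 4}: w = 15, v = 24
  {1, 2, 3, 5}: w = 17 > 16, infeasible
  {1, 2, 4, 5}: w = 18 > 16, infeasible
  {1, 3, 4, 5}: w = 12, v = 26
  {2, 3, 4, 5}: w = 18 > 16, infeasible
  {1, 2, 3, 4, 5}: w = 20 > 16, infeasible
Best feasible subset: items [1, 3, 4, 5]
Total weight: 12 <= 16, total value: 26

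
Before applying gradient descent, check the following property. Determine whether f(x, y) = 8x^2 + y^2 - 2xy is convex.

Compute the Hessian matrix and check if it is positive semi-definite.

f(x,y) = 8x^2 + y^2 - 2xy
Hessian H = [[16, -2], [-2, 2]]
trace(H) = 18, det(H) = 28
Eigenvalues: (18 +/- sqrt(212)) / 2 = 16.28, 1.72
Since both eigenvalues > 0, f is convex.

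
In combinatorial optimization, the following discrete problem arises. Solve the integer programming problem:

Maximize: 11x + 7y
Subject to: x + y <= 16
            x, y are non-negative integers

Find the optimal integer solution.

Objective: 11x + 7y, constraint: x + y <= 16
Coefficient of x is 11 >= coefficient of y is 7, so allocate the entire budget to x.
Optimal: x = 16, y = 0, value = 176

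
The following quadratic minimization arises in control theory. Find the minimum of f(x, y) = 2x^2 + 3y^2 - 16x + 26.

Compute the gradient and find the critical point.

f(x,y) = 2x^2 + 3y^2 - 16x + 26
df/dx = 4x + (-16) = 0  =>  x = 4
df/dy = 6y + (0) = 0  =>  y = 0
f(4, 0) = 2*(4)^2 + 3*(0)^2 + -16*(4) + 26 = -6
Hessian is diagonal with entries 4, 6 > 0, so this is a minimum.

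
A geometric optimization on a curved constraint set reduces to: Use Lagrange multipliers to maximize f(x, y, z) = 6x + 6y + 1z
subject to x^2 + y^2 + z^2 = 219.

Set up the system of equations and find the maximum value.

Lagrange conditions: 6 = 2*lambda*x, 6 = 2*lambda*y, 1 = 2*lambda*z
So x:6 = y:6 = z:1, i.e. x = 6t, y = 6t, z = 1t
Constraint: t^2*(6^2 + 6^2 + 1^2) = 219
  t^2 * 73 = 219  =>  t = sqrt(3)
Maximum = 6*6t + 6*6t + 1*1t = 73*sqrt(3) = sqrt(15987)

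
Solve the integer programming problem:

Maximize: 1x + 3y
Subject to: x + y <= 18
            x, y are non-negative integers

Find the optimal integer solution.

Objective: 1x + 3y, constraint: x + y <= 18
Coefficient of y is 3 > coefficient of x is 1, so allocate the entire budget to y.
Optimal: x = 0, y = 18, value = 54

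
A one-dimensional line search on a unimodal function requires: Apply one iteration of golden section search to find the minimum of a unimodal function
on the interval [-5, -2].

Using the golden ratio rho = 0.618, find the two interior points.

Golden section search on [-5, -2].
Golden ratio rho = 0.618 (approx).
Interior points:
  x_1 = -5 + (1-0.618)*3 = -3.8540
  x_2 = -5 + 0.618*3 = -3.1460
Compare f(x_1) and f(x_2) to determine which subinterval to keep.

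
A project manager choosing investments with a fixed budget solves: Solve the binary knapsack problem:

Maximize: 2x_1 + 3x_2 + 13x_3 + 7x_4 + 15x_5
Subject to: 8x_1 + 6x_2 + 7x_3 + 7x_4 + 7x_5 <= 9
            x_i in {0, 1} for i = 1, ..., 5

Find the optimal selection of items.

Items: item 1 (v=2, w=8), item 2 (v=3, w=6), item 3 (v=13, w=7), item 4 (v=7, w=7), item 5 (v=15, w=7)
Capacity: 9
Checking all 32 subsets (w = total weight, v = total value):
  {}: w = 0, v = 0
  {1}: w = 8, v = 2
  {2}: w = 6, v = 3
  {3}: w = 7, v = 13
  {4}: w = 7, v = 7
  {5}: w = 7, v = 15
  {1, 2}: w = 14 > 9, infeasible
  {1, 3}: w = 15 > 9, infeasible
  {1, 4}: w = 15 > 9, infeasible
  {1, 5}: w = 15 > 9, infeasible
  {2, 3}: w = 13 > 9, infeasible
  {2, 4}: w = 13 > 9, infeasible
  {2, 5}: w = 13 > 9, infeasible
  {3, 4}: w = 14 > 9, infeasible
  {3, 5}: w = 14 > 9, infeasible
  {4, 5}: w = 14 > 9, infeasible
  {1, 2, 3}: w = 21 > 9, infeasible
  {1, 2, 4}: w = 21 > 9, infeasible
  {1, 2, 5}: w = 21 > 9, infeasible
  {1, 3, 4}: w = 22 > 9, infeasible
  {1, 3, 5}: w = 22 > 9, infeasible
  {1, 4, 5}: w = 22 > 9, infeasible
  {2, 3, 4}: w = 20 > 9, infeasible
  {2, 3, 5}: w = 20 > 9, infeasible
  {2, 4, 5}: w = 20 > 9, infeasible
  {3, 4, 5}: w = 21 > 9, infeasible
  {1, 2, 3, 4}: w = 28 > 9, infeasible
  {1, 2, 3, 5}: w = 28 > 9, infeasible
  {1, 2, 4, 5}: w = 28 > 9, infeasible
  {1, 3, 4, 5}: w = 29 > 9, infeasible
  {2, 3, 4, 5}: w = 27 > 9, infeasible
  {1, 2, 3, 4, 5}: w = 35 > 9, infeasible
Best feasible subset: items [5]
Total weight: 7 <= 9, total value: 15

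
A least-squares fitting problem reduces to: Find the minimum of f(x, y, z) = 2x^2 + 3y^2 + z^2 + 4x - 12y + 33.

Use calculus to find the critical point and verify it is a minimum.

f(x,y,z) = 2x^2 + 3y^2 + z^2 + 4x - 12y + 33
df/dx = 4x + (4) = 0 => x = -1
df/dy = 6y + (-12) = 0 => y = 2
df/dz = 2z + (0) = 0 => z = 0
f(-1,2,0) = 2*(-1)^2 + 3*(2)^2 + 1*(0)^2 + 4*(-1) + -12*(2) + 33 = 19
Hessian is diagonal with entries 4, 6, 2 > 0, confirmed minimum.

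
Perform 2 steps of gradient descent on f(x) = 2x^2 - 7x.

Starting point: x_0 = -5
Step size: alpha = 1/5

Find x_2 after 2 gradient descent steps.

f(x) = 2x^2 - 7x, f'(x) = 4x + (-7)
Step 1: f'(-5) = -27, x_1 = -5 - 1/5 * -27 = 2/5
Step 2: f'(2/5) = -27/5, x_2 = 2/5 - 1/5 * -27/5 = 37/25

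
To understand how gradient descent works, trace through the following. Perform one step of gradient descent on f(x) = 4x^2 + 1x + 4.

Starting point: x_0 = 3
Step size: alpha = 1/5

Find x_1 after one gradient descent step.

f(x) = 4x^2 + 1x + 4
f'(x) = 8x + 1
f'(3) = 8*3 + (1) = 25
x_1 = x_0 - alpha * f'(x_0) = 3 - 1/5 * 25 = -2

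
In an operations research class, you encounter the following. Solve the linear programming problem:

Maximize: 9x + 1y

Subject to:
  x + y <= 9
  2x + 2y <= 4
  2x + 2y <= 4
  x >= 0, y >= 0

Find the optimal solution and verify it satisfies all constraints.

Feasible vertices: (0, 0), (0, 2), (2, 0)
Objective 9x + 1y at each vertex:
  (0, 0): 0
  (0, 2): 2
  (2, 0): 18
Maximum is 18 at (2, 0).
Verify constraints at (x, y) = (2, 0):
  1*2 + 1*0 = 2 <= 9
  2*2 + 2*0 = 4 <= 4 (active)
  2*2 + 2*0 = 4 <= 4 (active)
  x = 2 >= 0, y = 0 >= 0. All constraints satisfied.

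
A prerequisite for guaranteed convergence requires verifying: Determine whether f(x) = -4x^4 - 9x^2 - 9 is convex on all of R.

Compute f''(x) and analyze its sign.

f(x) = -4x^4 - 9x^2 - 9
f'(x) = -16x^3 + -18x
f''(x) = -48x^2 + -18
f''(x) = -48x^2 + -18 <= -18 < 0 for all x
Therefore, f is concave on R.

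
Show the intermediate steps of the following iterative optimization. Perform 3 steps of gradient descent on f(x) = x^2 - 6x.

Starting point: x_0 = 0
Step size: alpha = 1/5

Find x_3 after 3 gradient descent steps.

f(x) = x^2 - 6x, f'(x) = 2x + (-6)
Step 1: f'(0) = -6, x_1 = 0 - 1/5 * -6 = 6/5
Step 2: f'(6/5) = -18/5, x_2 = 6/5 - 1/5 * -18/5 = 48/25
Step 3: f'(48/25) = -54/25, x_3 = 48/25 - 1/5 * -54/25 = 294/125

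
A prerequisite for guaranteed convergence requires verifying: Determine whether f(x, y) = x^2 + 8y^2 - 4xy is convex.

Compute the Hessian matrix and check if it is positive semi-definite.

f(x,y) = x^2 + 8y^2 - 4xy
Hessian H = [[2, -4], [-4, 16]]
trace(H) = 18, det(H) = 16
Eigenvalues: (18 +/- sqrt(260)) / 2 = 17.06, 0.9377
Since both eigenvalues > 0, f is convex.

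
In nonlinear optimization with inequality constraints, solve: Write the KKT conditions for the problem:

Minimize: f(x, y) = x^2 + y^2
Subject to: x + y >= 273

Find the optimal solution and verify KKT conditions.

KKT conditions for min x^2 + y^2 s.t. x + y >= 273:
Stationarity: 2x = mu, 2y = mu
So x = y = mu/2.
Complementary slackness: mu*(x + y - 273) = 0
Primal feasibility: x + y >= 273; dual feasibility: mu >= 0
If mu = 0 then x = y = 0, but 0 + 0 < 273 is infeasible, so the constraint is active.
Constraint active: x + y = 2*(mu/2) = 273 => mu = 273
x = y = 273/2, f = 74529/2
Verify: stationarity 2*(273/2) = 273 = mu; primal 273/2 + 273/2 = 273 >= 273; dual mu = 273 >= 0; complementary slackness 273*(273 - 273) = 0. All KKT conditions hold.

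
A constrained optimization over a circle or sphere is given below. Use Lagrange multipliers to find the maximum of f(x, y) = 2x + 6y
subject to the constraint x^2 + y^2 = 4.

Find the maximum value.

Set up Lagrange conditions: grad f = lambda * grad g
  2 = 2*lambda*x
  6 = 2*lambda*y
From these: x/y = 2/6, so x = 2t, y = 6t for some t.
Substitute into constraint: (2t)^2 + (6t)^2 = 4
  t^2 * 40 = 4
  t = sqrt(4/40)
Maximum = 2*x + 6*y = (2^2 + 6^2)*t = 40 * sqrt(4/40) = sqrt(160)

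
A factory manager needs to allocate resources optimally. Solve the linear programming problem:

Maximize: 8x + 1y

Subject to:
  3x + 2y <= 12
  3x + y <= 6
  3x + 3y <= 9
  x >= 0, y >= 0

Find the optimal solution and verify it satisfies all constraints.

Feasible vertices: (0, 0), (0, 3), (3/2, 3/2), (2, 0)
Objective 8x + 1y at each vertex:
  (0, 0): 0
  (0, 3): 3
  (3/2, 3/2): 27/2
  (2, 0): 16
Maximum is 16 at (2, 0).
Verify constraints at (x, y) = (2, 0):
  3*2 + 2*0 = 6 <= 12
  3*2 + 1*0 = 6 <= 6 (active)
  3*2 + 3*0 = 6 <= 9
  x = 2 >= 0, y = 0 >= 0. All constraints satisfied.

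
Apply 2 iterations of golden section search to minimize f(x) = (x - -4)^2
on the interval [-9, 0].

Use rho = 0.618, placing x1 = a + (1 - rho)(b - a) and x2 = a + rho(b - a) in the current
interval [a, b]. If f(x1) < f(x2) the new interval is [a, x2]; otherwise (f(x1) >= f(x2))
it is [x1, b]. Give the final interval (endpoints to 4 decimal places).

Golden section search for min of f(x) = (x - -4)^2 on [-9, 0].
Each step: x1 = a + (1 - rho)(b - a), x2 = a + rho(b - a); if f(x1) < f(x2) keep [a, x2], otherwise keep [x1, b].
Step 1: [-9.0000, 0.0000], x1=-5.5620 (f=2.4398), x2=-3.4380 (f=0.3158); f(x1) > f(x2) => keep [-5.5620, 0.0000]
Step 2: [-5.5620, 0.0000], x1=-3.4373 (f=0.3166), x2=-2.1247 (f=3.5168); f(x1) < f(x2) => keep [-5.5620, -2.1247]
Final interval: [-5.5620, -2.1247]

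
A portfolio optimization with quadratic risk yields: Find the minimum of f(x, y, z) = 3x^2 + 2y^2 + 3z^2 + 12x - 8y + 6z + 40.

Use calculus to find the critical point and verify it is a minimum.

f(x,y,z) = 3x^2 + 2y^2 + 3z^2 + 12x - 8y + 6z + 40
df/dx = 6x + (12) = 0 => x = -2
df/dy = 4y + (-8) = 0 => y = 2
df/dz = 6z + (6) = 0 => z = -1
f(-2,2,-1) = 3*(-2)^2 + 2*(2)^2 + 3*(-1)^2 + 12*(-2) + -8*(2) + 6*(-1) + 40 = 17
Hessian is diagonal with entries 6, 4, 6 > 0, confirmed minimum.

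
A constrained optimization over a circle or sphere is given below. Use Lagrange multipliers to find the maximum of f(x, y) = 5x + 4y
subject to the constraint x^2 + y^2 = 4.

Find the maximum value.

Set up Lagrange conditions: grad f = lambda * grad g
  5 = 2*lambda*x
  4 = 2*lambda*y
From these: x/y = 5/4, so x = 5t, y = 4t for some t.
Substitute into constraint: (5t)^2 + (4t)^2 = 4
  t^2 * 41 = 4
  t = sqrt(4/41)
Maximum = 5*x + 4*y = (5^2 + 4^2)*t = 41 * sqrt(4/41) = sqrt(164)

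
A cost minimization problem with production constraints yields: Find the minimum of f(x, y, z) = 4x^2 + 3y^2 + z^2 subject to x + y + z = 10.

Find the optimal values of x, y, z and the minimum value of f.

Using Lagrange multipliers on f = 4x^2 + 3y^2 + z^2 with constraint x + y + z = 10:
Conditions: 2*4*x = lambda, 2*3*y = lambda, 2*1*z = lambda
So x = lambda/8, y = lambda/6, z = lambda/2
Substituting into constraint: lambda * (19/24) = 10
lambda = 240/19
x = 30/19, y = 40/19, z = 120/19
Minimum value = 1200/19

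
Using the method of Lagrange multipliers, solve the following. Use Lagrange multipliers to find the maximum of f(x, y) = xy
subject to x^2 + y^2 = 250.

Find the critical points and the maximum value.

Lagrange conditions: y = 2*lambda*x and x = 2*lambda*y
If x = 0 then y = 0, violating the constraint, so x, y != 0.
Dividing: y/x = x/y => x^2 = y^2 => y = x or y = -x
Constraint: 2x^2 = 250 => x^2 = 125 => x = +/-sqrt(125)
Critical points: (sqrt(125), sqrt(125)), (-sqrt(125), -sqrt(125)), (sqrt(125), -sqrt(125)), (-sqrt(125), sqrt(125))
  y = x:  xy = x^2 = 125  at (sqrt(125), sqrt(125)) and (-sqrt(125), -sqrt(125))
  y = -x: xy = -x^2 = -125 at (sqrt(125), -sqrt(125)) and (-sqrt(125), sqrt(125))
Maximum xy = 125 at (sqrt(125), sqrt(125)) and (-sqrt(125), -sqrt(125))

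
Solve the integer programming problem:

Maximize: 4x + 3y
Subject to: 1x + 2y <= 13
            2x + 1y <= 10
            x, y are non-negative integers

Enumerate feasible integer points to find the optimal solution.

Constraint 1: 1x + 2y <= 13
Constraint 2: 2x + 1y <= 10
Feasible x range (need y >= 0): 0 <= x <= min(13/1, 10/2) => x in {0, ..., 5}.
Enumerate feasible integer points row by row (the coefficient of y is 3 > 0, so for each x the largest feasible y gives the best value):
  x = 0: y <= min((13 - 1*0)/2, (10 - 2*0)/1) => y in {0, ..., 6}; best 4*0 + 3*6 = 18
  x = 1: y <= min((13 - 1*1)/2, (10 - 2*1)/1) => y in {0, ..., 6}; best 4*1 + 3*6 = 22
  x = 2: y <= min((13 - 1*2)/2, (10 - 2*2)/1) => y in {0, ..., 5}; best 4*2 + 3*5 = 23
  x = 3: y <= min((13 - 1*3)/2, (10 - 2*3)/1) => y in {0, ..., 4}; best 4*3 + 3*4 = 24
  x = 4: y <= min((13 - 1*4)/2, (10 - 2*4)/1) => y in {0, ..., 2}; best 4*4 + 3*2 = 22
  x = 5: y <= min((13 - 1*5)/2, (10 - 2*5)/1) => y in {0}; best 4*5 + 3*0 = 20
The maximum 4x + 3y = 24 is achieved at x = 3, y = 4.
Check: 1*3 + 2*4 = 11 <= 13 and 2*3 + 1*4 = 10 <= 10.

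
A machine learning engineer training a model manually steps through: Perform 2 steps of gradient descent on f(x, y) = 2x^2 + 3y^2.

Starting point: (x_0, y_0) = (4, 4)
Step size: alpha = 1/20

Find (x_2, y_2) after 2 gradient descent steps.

f(x,y) = 2x^2 + 3y^2
grad_x = 4x + 0y, grad_y = 6y + 0x
Step 1: grad = (16, 24), (16/5, 14/5)
Step 2: grad = (64/5, 84/5), (64/25, 49/25)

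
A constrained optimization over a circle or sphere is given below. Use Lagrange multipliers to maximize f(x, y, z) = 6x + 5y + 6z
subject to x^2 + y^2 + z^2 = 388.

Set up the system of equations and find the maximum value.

Lagrange conditions: 6 = 2*lambda*x, 5 = 2*lambda*y, 6 = 2*lambda*z
So x:6 = y:5 = z:6, i.e. x = 6t, y = 5t, z = 6t
Constraint: t^2*(6^2 + 5^2 + 6^2) = 388
  t^2 * 97 = 388  =>  t = sqrt(4)
Maximum = 6*6t + 5*5t + 6*6t = 97*sqrt(4) = 194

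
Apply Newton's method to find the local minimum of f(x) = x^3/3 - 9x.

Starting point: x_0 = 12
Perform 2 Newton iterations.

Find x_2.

f(x) = x^3/3 - 9x
f'(x) = x^2 - 9, f''(x) = 2x
Newton update: x_{n+1} = x_n - (x_n^2 - 9)/(2*x_n)
Step 1: x_0 = 12, f'=135, f''=24, x_1 = 51/8
Step 2: x_1 = 51/8, f'=2025/64, f''=51/4, x_2 = 1059/272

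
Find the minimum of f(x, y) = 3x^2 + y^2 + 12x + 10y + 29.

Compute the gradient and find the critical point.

f(x,y) = 3x^2 + y^2 + 12x + 10y + 29
df/dx = 6x + (12) = 0  =>  x = -2
df/dy = 2y + (10) = 0  =>  y = -5
f(-2, -5) = 3*(-2)^2 + 1*(-5)^2 + 12*(-2) + 10*(-5) + 29 = -8
Hessian is diagonal with entries 6, 2 > 0, so this is a minimum.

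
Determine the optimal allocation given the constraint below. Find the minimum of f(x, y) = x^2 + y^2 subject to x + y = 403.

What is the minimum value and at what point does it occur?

Substitute y = 403 - x into f(x,y) = x^2 + y^2:
g(x) = x^2 + (403 - x)^2 = 2x^2 - 806x + 162409
g'(x) = 4x - 806 = 0  =>  x = 403/2
y = 403 - 403/2 = 403/2
Minimum value = (403/2)^2 + (403/2)^2 = 162409/2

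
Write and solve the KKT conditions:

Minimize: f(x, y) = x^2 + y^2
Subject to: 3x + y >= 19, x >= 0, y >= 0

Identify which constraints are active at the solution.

KKT conditions for min x^2 + y^2 s.t. 3x + 1y >= 19, x >= 0, y >= 0:
Stationarity: 2x = mu*3 + mu_x, 2y = mu*1 + mu_y, with mu, mu_x, mu_y >= 0
Complementary slackness: mu*(3x + y - 19) = 0, mu_x*x = 0, mu_y*y = 0
(0, 0) is infeasible (3*0 + 1*0 < 19), so if mu = 0 stationarity would force x = mu_x/2 >= 0, y = mu_y/2 >= 0 with mu_x*x = mu_y*y = 0, i.e. x = y = 0: contradiction. Hence mu > 0 and 3x + y = 19 is active.
Try x > 0, y > 0 (so mu_x = mu_y = 0): x = 3*mu/2, y = 1*mu/2
Substitute: 3*(3*mu/2) + 1*(1*mu/2) = 19
  mu*10/2 = 19 => mu = 19/5
x* = 57/10 > 0, y* = 19/10 > 0, consistent with mu_x = mu_y = 0.
f is convex and the constraints are linear, so this KKT point is the global minimum.
f* = 361/10
Active constraints: 3x + y >= 19 (holds with equality, mu = 19/5 > 0); x >= 0 and y >= 0 are inactive (mu_x = mu_y = 0).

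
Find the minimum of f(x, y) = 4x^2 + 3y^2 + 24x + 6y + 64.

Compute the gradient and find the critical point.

f(x,y) = 4x^2 + 3y^2 + 24x + 6y + 64
df/dx = 8x + (24) = 0  =>  x = -3
df/dy = 6y + (6) = 0  =>  y = -1
f(-3, -1) = 4*(-3)^2 + 3*(-1)^2 + 24*(-3) + 6*(-1) + 64 = 25
Hessian is diagonal with entries 8, 6 > 0, so this is a minimum.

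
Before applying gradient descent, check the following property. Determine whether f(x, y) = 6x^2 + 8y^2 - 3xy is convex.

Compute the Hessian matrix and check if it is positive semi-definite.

f(x,y) = 6x^2 + 8y^2 - 3xy
Hessian H = [[12, -3], [-3, 16]]
trace(H) = 28, det(H) = 183
Eigenvalues: (28 +/- sqrt(52)) / 2 = 17.61, 10.39
Since both eigenvalues > 0, f is convex.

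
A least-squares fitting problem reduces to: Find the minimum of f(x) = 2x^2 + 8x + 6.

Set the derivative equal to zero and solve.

f(x) = 2x^2 + 8x + 6
f'(x) = 4x + (8) = 0
x = -8/4 = -2
f(-2) = -2
Since f''(x) = 4 > 0, this is a minimum.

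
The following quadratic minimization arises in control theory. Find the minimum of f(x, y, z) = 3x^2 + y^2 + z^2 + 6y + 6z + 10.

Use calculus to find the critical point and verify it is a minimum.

f(x,y,z) = 3x^2 + y^2 + z^2 + 6y + 6z + 10
df/dx = 6x + (0) = 0 => x = 0
df/dy = 2y + (6) = 0 => y = -3
df/dz = 2z + (6) = 0 => z = -3
f(0,-3,-3) = 3*(0)^2 + 1*(-3)^2 + 1*(-3)^2 + 6*(-3) + 6*(-3) + 10 = -8
Hessian is diagonal with entries 6, 2, 2 > 0, confirmed minimum.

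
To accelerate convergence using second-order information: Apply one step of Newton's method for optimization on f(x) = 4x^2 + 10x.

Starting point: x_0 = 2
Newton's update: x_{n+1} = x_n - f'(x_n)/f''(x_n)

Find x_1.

f(x) = 4x^2 + 10x
f'(x) = 8x + (10), f''(x) = 8
Newton step: x_1 = x_0 - f'(x_0)/f''(x_0)
f'(2) = 26
x_1 = 2 - 26/8 = -5/4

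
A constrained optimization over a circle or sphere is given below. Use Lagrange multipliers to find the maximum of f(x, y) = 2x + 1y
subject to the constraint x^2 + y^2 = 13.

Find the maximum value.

Set up Lagrange conditions: grad f = lambda * grad g
  2 = 2*lambda*x
  1 = 2*lambda*y
From these: x/y = 2/1, so x = 2t, y = 1t for some t.
Substitute into constraint: (2t)^2 + (1t)^2 = 13
  t^2 * 5 = 13
  t = sqrt(13/5)
Maximum = 2*x + 1*y = (2^2 + 1^2)*t = 5 * sqrt(13/5) = sqrt(65)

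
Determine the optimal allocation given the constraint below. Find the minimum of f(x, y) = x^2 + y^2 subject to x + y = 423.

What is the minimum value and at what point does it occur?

Substitute y = 423 - x into f(x,y) = x^2 + y^2:
g(x) = x^2 + (423 - x)^2 = 2x^2 - 846x + 178929
g'(x) = 4x - 846 = 0  =>  x = 423/2
y = 423 - 423/2 = 423/2
Minimum value = (423/2)^2 + (423/2)^2 = 178929/2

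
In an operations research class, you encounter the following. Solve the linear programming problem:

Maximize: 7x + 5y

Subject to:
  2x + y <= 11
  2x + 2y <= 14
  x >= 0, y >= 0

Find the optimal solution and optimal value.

Feasible vertices: (0, 0), (0, 7), (4, 3), (11/2, 0)
Objective 7x + 5y at each:
  (0, 0): 0
  (0, 7): 35
  (4, 3): 43
  (11/2, 0): 77/2
Maximum is 43 at (4, 3).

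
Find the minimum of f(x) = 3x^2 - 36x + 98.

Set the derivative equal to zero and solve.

f(x) = 3x^2 - 36x + 98
f'(x) = 6x + (-36) = 0
x = 36/6 = 6
f(6) = -10
Since f''(x) = 6 > 0, this is a minimum.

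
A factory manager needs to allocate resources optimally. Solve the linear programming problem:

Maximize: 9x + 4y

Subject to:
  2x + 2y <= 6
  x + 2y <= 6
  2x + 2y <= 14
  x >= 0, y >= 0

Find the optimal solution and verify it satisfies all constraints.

Feasible vertices: (0, 0), (0, 3), (3, 0)
Objective 9x + 4y at each vertex:
  (0, 0): 0
  (0, 3): 12
  (3, 0): 27
Maximum is 27 at (3, 0).
Verify constraints at (x, y) = (3, 0):
  2*3 + 2*0 = 6 <= 6 (active)
  1*3 + 2*0 = 3 <= 6
  2*3 + 2*0 = 6 <= 14
  x = 3 >= 0, y = 0 >= 0. All constraints satisfied.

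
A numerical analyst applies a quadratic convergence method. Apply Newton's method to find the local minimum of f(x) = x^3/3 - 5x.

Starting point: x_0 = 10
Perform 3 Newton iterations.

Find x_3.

f(x) = x^3/3 - 5x
f'(x) = x^2 - 5, f''(x) = 2x
Newton update: x_{n+1} = x_n - (x_n^2 - 5)/(2*x_n)
Step 1: x_0 = 10, f'=95, f''=20, x_1 = 21/4
Step 2: x_1 = 21/4, f'=361/16, f''=21/2, x_2 = 521/168
Step 3: x_2 = 521/168, f'=130321/28224, f''=521/84, x_3 = 412561/175056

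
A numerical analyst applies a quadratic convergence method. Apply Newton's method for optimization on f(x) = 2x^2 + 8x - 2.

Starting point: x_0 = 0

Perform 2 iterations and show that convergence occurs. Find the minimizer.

f(x) = 2x^2 + 8x - 2, f'(x) = 4x + (8), f''(x) = 4
Step 1: f'(0) = 8, x_1 = 0 - 8/4 = -2
Step 2: f'(-2) = 0, x_2 = -2 (converged)
Newton's method converges in 1 step for quadratics.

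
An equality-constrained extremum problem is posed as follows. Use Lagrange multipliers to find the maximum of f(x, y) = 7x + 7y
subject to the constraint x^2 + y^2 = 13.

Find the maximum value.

Set up Lagrange conditions: grad f = lambda * grad g
  7 = 2*lambda*x
  7 = 2*lambda*y
From these: x/y = 7/7, so x = 7t, y = 7t for some t.
Substitute into constraint: (7t)^2 + (7t)^2 = 13
  t^2 * 98 = 13
  t = sqrt(13/98)
Maximum = 7*x + 7*y = (7^2 + 7^2)*t = 98 * sqrt(13/98) = sqrt(1274)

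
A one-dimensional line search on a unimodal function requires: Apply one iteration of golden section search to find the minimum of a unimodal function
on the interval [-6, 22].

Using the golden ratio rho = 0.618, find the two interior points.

Golden section search on [-6, 22].
Golden ratio rho = 0.618 (approx).
Interior points:
  x_1 = -6 + (1-0.618)*28 = 4.6960
  x_2 = -6 + 0.618*28 = 11.3040
Compare f(x_1) and f(x_2) to determine which subinterval to keep.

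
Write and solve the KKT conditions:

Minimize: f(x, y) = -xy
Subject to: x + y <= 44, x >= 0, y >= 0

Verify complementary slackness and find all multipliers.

Problem: min -xy s.t. x + y <= 44 (multiplier lambda), x >= 0 (mu_x), y >= 0 (mu_y)
KKT stationarity: -y + lambda - mu_x = 0, -x + lambda - mu_y = 0, with lambda, mu_x, mu_y >= 0
Complementary slackness: lambda*(x + y - 44) = 0, mu_x*x = 0, mu_y*y = 0
If lambda = 0: y = -mu_x <= 0 and x = -mu_y <= 0 force x = y = 0 with f = 0; but x = y = 22 is feasible with f = -484 < 0, so this is not the minimum. Hence lambda > 0 and x + y = 44.
Try x > 0, y > 0 (so mu_x = mu_y = 0): y = lambda, x = lambda => x = y = lambda
x + y = 44 => 2*lambda = 44 => lambda = 22
x* = y* = 22 > 0, consistent with mu_x = mu_y = 0.
(Any feasible point with x = 0 or y = 0 has f = 0 > -484, so the minimum is not on those boundaries.)
min(-xy) = -484 (i.e. max xy = 484)
Multipliers: lambda = 22, mu_x = 0, mu_y = 0
Complementary slackness: lambda*(x + y - 44) = 22*(22 + 22 - 44) = 0, mu_x*x = 0*22 = 0, mu_y*y = 0*22 = 0. Satisfied.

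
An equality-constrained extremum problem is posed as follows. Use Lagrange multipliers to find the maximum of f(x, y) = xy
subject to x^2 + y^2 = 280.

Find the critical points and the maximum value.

Lagrange conditions: y = 2*lambda*x and x = 2*lambda*y
If x = 0 then y = 0, violating the constraint, so x, y != 0.
Dividing: y/x = x/y => x^2 = y^2 => y = x or y = -x
Constraint: 2x^2 = 280 => x^2 = 140 => x = +/-sqrt(140)
Critical points: (sqrt(140), sqrt(140)), (-sqrt(140), -sqrt(140)), (sqrt(140), -sqrt(140)), (-sqrt(140), sqrt(140))
  y = x:  xy = x^2 = 140  at (sqrt(140), sqrt(140)) and (-sqrt(140), -sqrt(140))
  y = -x: xy = -x^2 = -140 at (sqrt(140), -sqrt(140)) and (-sqrt(140), sqrt(140))
Maximum xy = 140 at (sqrt(140), sqrt(140)) and (-sqrt(140), -sqrt(140))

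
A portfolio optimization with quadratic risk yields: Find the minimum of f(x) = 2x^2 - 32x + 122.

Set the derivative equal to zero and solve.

f(x) = 2x^2 - 32x + 122
f'(x) = 4x + (-32) = 0
x = 32/4 = 8
f(8) = -6
Since f''(x) = 4 > 0, this is a minimum.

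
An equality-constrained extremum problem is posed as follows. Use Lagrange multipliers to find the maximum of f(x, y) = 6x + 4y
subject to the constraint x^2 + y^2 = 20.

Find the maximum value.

Set up Lagrange conditions: grad f = lambda * grad g
  6 = 2*lambda*x
  4 = 2*lambda*y
From these: x/y = 6/4, so x = 6t, y = 4t for some t.
Substitute into constraint: (6t)^2 + (4t)^2 = 20
  t^2 * 52 = 20
  t = sqrt(20/52)
Maximum = 6*x + 4*y = (6^2 + 4^2)*t = 52 * sqrt(20/52) = sqrt(1040)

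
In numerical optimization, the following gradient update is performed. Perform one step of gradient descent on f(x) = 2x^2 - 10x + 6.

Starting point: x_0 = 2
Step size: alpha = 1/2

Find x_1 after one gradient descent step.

f(x) = 2x^2 - 10x + 6
f'(x) = 4x - 10
f'(2) = 4*2 + (-10) = -2
x_1 = x_0 - alpha * f'(x_0) = 2 - 1/2 * -2 = 3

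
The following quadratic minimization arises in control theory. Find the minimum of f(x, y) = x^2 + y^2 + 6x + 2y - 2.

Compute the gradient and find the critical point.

f(x,y) = x^2 + y^2 + 6x + 2y - 2
df/dx = 2x + (6) = 0  =>  x = -3
df/dy = 2y + (2) = 0  =>  y = -1
f(-3, -1) = 1*(-3)^2 + 1*(-1)^2 + 6*(-3) + 2*(-1) + -2 = -12
Hessian is diagonal with entries 2, 2 > 0, so this is a minimum.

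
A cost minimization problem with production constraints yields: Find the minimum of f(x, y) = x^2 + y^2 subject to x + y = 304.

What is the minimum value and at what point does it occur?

Substitute y = 304 - x into f(x,y) = x^2 + y^2:
g(x) = x^2 + (304 - x)^2 = 2x^2 - 608x + 92416
g'(x) = 4x - 608 = 0  =>  x = 152
y = 304 - 152 = 152
Minimum value = 152^2 + 152^2 = 46208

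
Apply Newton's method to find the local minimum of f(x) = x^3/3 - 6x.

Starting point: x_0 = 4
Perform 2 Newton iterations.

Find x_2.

f(x) = x^3/3 - 6x
f'(x) = x^2 - 6, f''(x) = 2x
Newton update: x_{n+1} = x_n - (x_n^2 - 6)/(2*x_n)
Step 1: x_0 = 4, f'=10, f''=8, x_1 = 11/4
Step 2: x_1 = 11/4, f'=25/16, f''=11/2, x_2 = 217/88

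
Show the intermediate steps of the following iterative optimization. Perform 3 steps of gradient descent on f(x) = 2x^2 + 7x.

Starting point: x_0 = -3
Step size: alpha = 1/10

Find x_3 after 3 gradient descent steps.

f(x) = 2x^2 + 7x, f'(x) = 4x + (7)
Step 1: f'(-3) = -5, x_1 = -3 - 1/10 * -5 = -5/2
Step 2: f'(-5/2) = -3, x_2 = -5/2 - 1/10 * -3 = -11/5
Step 3: f'(-11/5) = -9/5, x_3 = -11/5 - 1/10 * -9/5 = -101/50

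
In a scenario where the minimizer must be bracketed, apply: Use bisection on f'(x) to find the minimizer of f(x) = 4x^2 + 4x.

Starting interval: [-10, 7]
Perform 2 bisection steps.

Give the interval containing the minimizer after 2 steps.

Finding critical point of f(x) = 4x^2 + 4x using bisection on f'(x) = 8x + 4.
f'(x) = 0 when x = -1/2.
Starting interval: [-10, 7]
Step 1: mid = -3/2, f'(mid) = -8, new interval = [-3/2, 7]
Step 2: mid = 11/4, f'(mid) = 26, new interval = [-3/2, 11/4]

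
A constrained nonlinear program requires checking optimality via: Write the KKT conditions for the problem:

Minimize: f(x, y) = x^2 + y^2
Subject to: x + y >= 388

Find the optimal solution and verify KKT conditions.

KKT conditions for min x^2 + y^2 s.t. x + y >= 388:
Stationarity: 2x = mu, 2y = mu
So x = y = mu/2.
Complementary slackness: mu*(x + y - 388) = 0
Primal feasibility: x + y >= 388; dual feasibility: mu >= 0
If mu = 0 then x = y = 0, but 0 + 0 < 388 is infeasible, so the constraint is active.
Constraint active: x + y = 2*(mu/2) = 388 => mu = 388
x = y = 194, f = 75272
Verify: stationarity 2*194 = 388 = mu; primal 194 + 194 = 388 >= 388; dual mu = 388 >= 0; complementary slackness 388*(388 - 388) = 0. All KKT conditions hold.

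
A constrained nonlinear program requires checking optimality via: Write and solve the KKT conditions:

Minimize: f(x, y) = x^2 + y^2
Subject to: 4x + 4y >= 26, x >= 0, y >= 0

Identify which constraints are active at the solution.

KKT conditions for min x^2 + y^2 s.t. 4x + 4y >= 26, x >= 0, y >= 0:
Stationarity: 2x = mu*4 + mu_x, 2y = mu*4 + mu_y, with mu, mu_x, mu_y >= 0
Complementary slackness: mu*(4x + 4y - 26) = 0, mu_x*x = 0, mu_y*y = 0
(0, 0) is infeasible (4*0 + 4*0 < 26), so if mu = 0 stationarity would force x = mu_x/2 >= 0, y = mu_y/2 >= 0 with mu_x*x = mu_y*y = 0, i.e. x = y = 0: contradiction. Hence mu > 0 and 4x + 4y = 26 is active.
Try x > 0, y > 0 (so mu_x = mu_y = 0): x = 4*mu/2, y = 4*mu/2
Substitute: 4*(4*mu/2) + 4*(4*mu/2) = 26
  mu*32/2 = 26 => mu = 13/8
x* = 13/4 > 0, y* = 13/4 > 0, consistent with mu_x = mu_y = 0.
f is convex and the constraints are linear, so this KKT point is the global minimum.
f* = 169/8
Active constraints: 4x + 4y >= 26 (holds with equality, mu = 13/8 > 0); x >= 0 and y >= 0 are inactive (mu_x = mu_y = 0).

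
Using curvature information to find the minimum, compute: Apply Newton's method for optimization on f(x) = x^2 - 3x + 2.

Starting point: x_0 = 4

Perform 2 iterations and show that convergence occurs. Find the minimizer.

f(x) = x^2 - 3x + 2, f'(x) = 2x + (-3), f''(x) = 2
Step 1: f'(4) = 5, x_1 = 4 - 5/2 = 3/2
Step 2: f'(3/2) = 0, x_2 = 3/2 (converged)
Newton's method converges in 1 step for quadratics.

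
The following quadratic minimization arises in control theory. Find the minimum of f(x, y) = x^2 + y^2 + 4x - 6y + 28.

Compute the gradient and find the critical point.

f(x,y) = x^2 + y^2 + 4x - 6y + 28
df/dx = 2x + (4) = 0  =>  x = -2
df/dy = 2y + (-6) = 0  =>  y = 3
f(-2, 3) = 1*(-2)^2 + 1*(3)^2 + 4*(-2) + -6*(3) + 28 = 15
Hessian is diagonal with entries 2, 2 > 0, so this is a minimum.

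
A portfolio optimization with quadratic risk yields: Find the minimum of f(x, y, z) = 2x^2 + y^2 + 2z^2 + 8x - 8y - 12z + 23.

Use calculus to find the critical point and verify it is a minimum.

f(x,y,z) = 2x^2 + y^2 + 2z^2 + 8x - 8y - 12z + 23
df/dx = 4x + (8) = 0 => x = -2
df/dy = 2y + (-8) = 0 => y = 4
df/dz = 4z + (-12) = 0 => z = 3
f(-2,4,3) = 2*(-2)^2 + 1*(4)^2 + 2*(3)^2 + 8*(-2) + -8*(4) + -12*(3) + 23 = -19
Hessian is diagonal with entries 4, 2, 4 > 0, confirmed minimum.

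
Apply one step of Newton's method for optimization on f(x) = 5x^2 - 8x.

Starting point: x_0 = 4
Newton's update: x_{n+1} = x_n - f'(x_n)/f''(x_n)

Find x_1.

f(x) = 5x^2 - 8x
f'(x) = 10x + (-8), f''(x) = 10
Newton step: x_1 = x_0 - f'(x_0)/f''(x_0)
f'(4) = 32
x_1 = 4 - 32/10 = 4/5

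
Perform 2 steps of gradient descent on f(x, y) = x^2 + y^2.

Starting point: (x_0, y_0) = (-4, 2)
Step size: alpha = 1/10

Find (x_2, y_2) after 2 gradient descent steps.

f(x,y) = x^2 + y^2
grad_x = 2x + 0y, grad_y = 2y + 0x
Step 1: grad = (-8, 4), (-16/5, 8/5)
Step 2: grad = (-32/5, 16/5), (-64/25, 32/25)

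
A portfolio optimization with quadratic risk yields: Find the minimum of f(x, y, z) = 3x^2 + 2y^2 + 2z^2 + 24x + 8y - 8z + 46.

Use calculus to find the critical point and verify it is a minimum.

f(x,y,z) = 3x^2 + 2y^2 + 2z^2 + 24x + 8y - 8z + 46
df/dx = 6x + (24) = 0 => x = -4
df/dy = 4y + (8) = 0 => y = -2
df/dz = 4z + (-8) = 0 => z = 2
f(-4,-2,2) = 3*(-4)^2 + 2*(-2)^2 + 2*(2)^2 + 24*(-4) + 8*(-2) + -8*(2) + 46 = -18
Hessian is diagonal with entries 6, 4, 4 > 0, confirmed minimum.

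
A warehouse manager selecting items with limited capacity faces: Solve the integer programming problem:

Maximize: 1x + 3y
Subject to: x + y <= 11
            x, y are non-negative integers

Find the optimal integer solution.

Objective: 1x + 3y, constraint: x + y <= 11
Coefficient of y is 3 > coefficient of x is 1, so allocate the entire budget to y.
Optimal: x = 0, y = 11, value = 33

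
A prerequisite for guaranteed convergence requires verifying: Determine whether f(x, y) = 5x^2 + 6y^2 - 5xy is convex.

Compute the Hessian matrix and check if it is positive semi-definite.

f(x,y) = 5x^2 + 6y^2 - 5xy
Hessian H = [[10, -5], [-5, 12]]
trace(H) = 22, det(H) = 95
Eigenvalues: (22 +/- sqrt(104)) / 2 = 16.1, 5.901
Since both eigenvalues > 0, f is convex.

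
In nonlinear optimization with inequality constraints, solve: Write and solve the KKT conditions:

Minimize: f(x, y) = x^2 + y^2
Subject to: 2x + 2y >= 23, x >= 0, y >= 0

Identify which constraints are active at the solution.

KKT conditions for min x^2 + y^2 s.t. 2x + 2y >= 23, x >= 0, y >= 0:
Stationarity: 2x = mu*2 + mu_x, 2y = mu*2 + mu_y, with mu, mu_x, mu_y >= 0
Complementary slackness: mu*(2x + 2y - 23) = 0, mu_x*x = 0, mu_y*y = 0
(0, 0) is infeasible (2*0 + 2*0 < 23), so if mu = 0 stationarity would force x = mu_x/2 >= 0, y = mu_y/2 >= 0 with mu_x*x = mu_y*y = 0, i.e. x = y = 0: contradiction. Hence mu > 0 and 2x + 2y = 23 is active.
Try x > 0, y > 0 (so mu_x = mu_y = 0): x = 2*mu/2, y = 2*mu/2
Substitute: 2*(2*mu/2) + 2*(2*mu/2) = 23
  mu*8/2 = 23 => mu = 23/4
x* = 23/4 > 0, y* = 23/4 > 0, consistent with mu_x = mu_y = 0.
f is convex and the constraints are linear, so this KKT point is the global minimum.
f* = 529/8
Active constraints: 2x + 2y >= 23 (holds with equality, mu = 23/4 > 0); x >= 0 and y >= 0 are inactive (mu_x = mu_y = 0).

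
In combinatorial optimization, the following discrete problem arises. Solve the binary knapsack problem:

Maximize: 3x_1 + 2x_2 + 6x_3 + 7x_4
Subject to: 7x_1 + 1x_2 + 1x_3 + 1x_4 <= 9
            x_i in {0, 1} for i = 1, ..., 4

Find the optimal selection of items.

Items: item 1 (v=3, w=7), item 2 (v=2, w=1), item 3 (v=6, w=1), item 4 (v=7, w=1)
Capacity: 9
Checking all 16 subsets (w = total weight, v = total value):
  {}: w = 0, v = 0
  {1}: w = 7, v = 3
  {2}: w = 1, v = 2
  {3}: w = 1, v = 6
  {4}: w = 1, v = 7
  {1, 2}: w = 8, v = 5
  {1, 3}: w = 8, v = 9
  {1, 4}: w = 8, v = 10
  {2, 3}: w = 2, v = 8
  {2, 4}: w = 2, v = 9
  {3, 4}: w = 2, v = 13
  {1, 2, 3}: w = 9, v = 11
  {1, 2, 4}: w = 9, v = 12
  {1, 3, 4}: w = 9, v = 16
  {2, 3, 4}: w = 3, v = 15
  {1, 2, 3, 4}: w = 10 > 9, infeasible
Best feasible subset: items [1, 3, 4]
Total weight: 9 <= 9, total value: 16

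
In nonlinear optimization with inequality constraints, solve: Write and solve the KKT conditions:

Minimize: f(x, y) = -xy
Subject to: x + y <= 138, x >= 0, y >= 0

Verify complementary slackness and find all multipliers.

Problem: min -xy s.t. x + y <= 138 (multiplier lambda), x >= 0 (mu_x), y >= 0 (mu_y)
KKT stationarity: -y + lambda - mu_x = 0, -x + lambda - mu_y = 0, with lambda, mu_x, mu_y >= 0
Complementary slackness: lambda*(x + y - 138) = 0, mu_x*x = 0, mu_y*y = 0
If lambda = 0: y = -mu_x <= 0 and x = -mu_y <= 0 force x = y = 0 with f = 0; but x = y = 69 is feasible with f = -4761 < 0, so this is not the minimum. Hence lambda > 0 and x + y = 138.
Try x > 0, y > 0 (so mu_x = mu_y = 0): y = lambda, x = lambda => x = y = lambda
x + y = 138 => 2*lambda = 138 => lambda = 69
x* = y* = 69 > 0, consistent with mu_x = mu_y = 0.
(Any feasible point with x = 0 or y = 0 has f = 0 > -4761, so the minimum is not on those boundaries.)
min(-xy) = -4761 (i.e. max xy = 4761)
Multipliers: lambda = 69, mu_x = 0, mu_y = 0
Complementary slackness: lambda*(x + y - 138) = 69*(69 + 69 - 138) = 0, mu_x*x = 0*69 = 0, mu_y*y = 0*69 = 0. Satisfied.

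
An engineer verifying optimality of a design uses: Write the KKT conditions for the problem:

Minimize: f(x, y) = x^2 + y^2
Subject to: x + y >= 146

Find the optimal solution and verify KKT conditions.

KKT conditions for min x^2 + y^2 s.t. x + y >= 146:
Stationarity: 2x = mu, 2y = mu
So x = y = mu/2.
Complementary slackness: mu*(x + y - 146) = 0
Primal feasibility: x + y >= 146; dual feasibility: mu >= 0
If mu = 0 then x = y = 0, but 0 + 0 < 146 is infeasible, so the constraint is active.
Constraint active: x + y = 2*(mu/2) = 146 => mu = 146
x = y = 73, f = 10658
Verify: stationarity 2*73 = 146 = mu; primal 73 + 73 = 146 >= 146; dual mu = 146 >= 0; complementary slackness 146*(146 - 146) = 0. All KKT conditions hold.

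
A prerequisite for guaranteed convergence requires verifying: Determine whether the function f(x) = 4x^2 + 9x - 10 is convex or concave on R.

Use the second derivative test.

f(x) = 4x^2 + 9x - 10
f'(x) = 8x + 9
f''(x) = 8
Since f''(x) = 8 > 0 for all x, f is convex on R.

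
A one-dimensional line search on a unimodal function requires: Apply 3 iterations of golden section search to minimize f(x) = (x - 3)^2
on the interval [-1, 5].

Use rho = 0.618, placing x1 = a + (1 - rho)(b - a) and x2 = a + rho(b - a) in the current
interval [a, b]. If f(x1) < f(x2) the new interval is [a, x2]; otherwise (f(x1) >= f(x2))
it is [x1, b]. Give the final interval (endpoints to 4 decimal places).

Golden section search for min of f(x) = (x - 3)^2 on [-1, 5].
Each step: x1 = a + (1 - rho)(b - a), x2 = a + rho(b - a); if f(x1) < f(x2) keep [a, x2], otherwise keep [x1, b].
Step 1: [-1.0000, 5.0000], x1=1.2920 (f=2.9173), x2=2.7080 (f=0.0853); f(x1) > f(x2) => keep [1.2920, 5.0000]
Step 2: [1.2920, 5.0000], x1=2.7085 (f=0.0850), x2=3.5835 (f=0.3405); f(x1) < f(x2) => keep [1.2920, 3.5835]
Step 3: [1.2920, 3.5835], x1=2.1674 (f=0.6933), x2=2.7082 (f=0.0852); f(x1) > f(x2) => keep [2.1674, 3.5835]
Final interval: [2.1674, 3.5835]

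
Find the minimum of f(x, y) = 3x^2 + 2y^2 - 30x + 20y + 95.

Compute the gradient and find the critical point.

f(x,y) = 3x^2 + 2y^2 - 30x + 20y + 95
df/dx = 6x + (-30) = 0  =>  x = 5
df/dy = 4y + (20) = 0  =>  y = -5
f(5, -5) = 3*(5)^2 + 2*(-5)^2 + -30*(5) + 20*(-5) + 95 = -30
Hessian is diagonal with entries 6, 4 > 0, so this is a minimum.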